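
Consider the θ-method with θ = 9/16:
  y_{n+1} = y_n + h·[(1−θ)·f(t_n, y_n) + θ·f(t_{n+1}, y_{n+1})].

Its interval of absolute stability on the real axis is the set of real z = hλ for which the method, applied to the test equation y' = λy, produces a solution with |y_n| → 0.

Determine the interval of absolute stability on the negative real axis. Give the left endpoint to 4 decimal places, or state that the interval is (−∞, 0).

With y'=λy (z=hλ):
  y_{n+1} = y_n + z·[7/16·y_n + 9/16·y_{n+1}] ⇒ (1 − 9/16z)y_{n+1} = (1 + 7/16z)y_n
  so R(z) = (1 + 7/16z)/(1 − 9/16z).

Find x<0 with |R(x)|<1.
x=-0.7: |R|=0.4978
x=-2: |R|=0.0588
x=-10: |R|=0.5094
x=-100: |R|=0.7467
θ=9/16≥1/2 ⇒ |1+7/16x|<|1−9/16x| ∀x<0 ⇒ unbounded interval.

(−∞, 0) — no finite endpoint.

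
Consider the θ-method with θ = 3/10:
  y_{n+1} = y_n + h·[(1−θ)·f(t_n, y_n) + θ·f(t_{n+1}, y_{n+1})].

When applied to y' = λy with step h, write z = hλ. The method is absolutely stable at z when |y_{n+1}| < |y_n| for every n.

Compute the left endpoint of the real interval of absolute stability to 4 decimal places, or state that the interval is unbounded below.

z* = -5.0000.

On y'=λy, z=hλ:
  y_{n+1} = y_n + z·[7/10·y_n + 3/10·y_{n+1}] ⇒ (1 − 3/10z)y_{n+1} = (1 + 7/10z)y_n
  ⇒ R(z) = (1 + 7/10z)/(1 − 3/10z).

Solve |R(x)|<1 on ℝ⁻.
x=-0.91: |R|=0.2852
R=−1: 1+7/10x = −1+3/10x ⇒ -2/5x=2 ⇒ x=2/(-2/5)=-5.0000
Confirm numerically:
  x=-4.254: |R|=0.86890 <1
  x=-3.724: |R|=0.75893 <1
  x=-3.150: |R|=0.61954 <1
  x=-5.172: |R|=1.02696 >1
  x=-5.050: |R|=1.00795 >1
  x=-5.048: |R|=1.00764 >1
So |R|<1 on (-5.0000, 0).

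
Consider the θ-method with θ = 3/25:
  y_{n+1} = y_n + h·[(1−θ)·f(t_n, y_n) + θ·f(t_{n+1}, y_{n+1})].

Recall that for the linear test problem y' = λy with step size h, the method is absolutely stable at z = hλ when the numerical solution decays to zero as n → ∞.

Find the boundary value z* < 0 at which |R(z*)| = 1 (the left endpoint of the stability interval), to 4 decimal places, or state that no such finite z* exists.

left endpoint -2.6316.

Set f=λy, z=hλ:
  y_{n+1} = y_n + z·[22/25·y_n + 3/25·y_{n+1}] ⇒ (1 − 3/25z)y_{n+1} = (1 + 22/25z)y_n
  ⇒ R(z) = (1 + 22/25z)/(1 − 3/25z).

Find x<0 with |R(x)|<1.
x=-1.44: |R|=0.2278
R=−1: 1+22/25x = −1+3/25x ⇒ -19/25x=2 ⇒ x=2/(-19/25)=-2.6316
Confirm numerically:
  x=-1.821: |R|=0.49444 <1
  x=-1.523: |R|=0.28767 <1
  x=-1.308: |R|=0.13055 <1
  x=-3.049: |R|=1.23226 >1
  x=-2.835: |R|=1.11536 >1
Interval (-2.6316, 0).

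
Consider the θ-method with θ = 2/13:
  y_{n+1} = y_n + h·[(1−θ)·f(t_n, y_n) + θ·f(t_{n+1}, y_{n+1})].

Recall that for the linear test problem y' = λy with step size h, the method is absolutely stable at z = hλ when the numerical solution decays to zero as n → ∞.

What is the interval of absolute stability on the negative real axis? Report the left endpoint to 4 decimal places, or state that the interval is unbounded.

z∈(-2.8889,0).

With y'=λy (z=hλ):
  y_{n+1} = y_n + z·[11/13·y_n + 2/13·y_{n+1}] ⇒ (1 − 2/13z)y_{n+1} = (1 + 11/13z)y_n
  so R(z) = (1 + 11/13z)/(1 − 2/13z).

Solve |R(x)|<1 on ℝ⁻.
x=-1.65: |R|=0.3160
R=−1: 1+11/13x = −1+2/13x ⇒ -9/13x=2 ⇒ x=2/(-9/13)=-2.8889
Confirm numerically:
  x=-2.263: |R|=0.67859 <1
  x=-2.069: |R|=0.56944 <1
  x=-1.448: |R|=0.18420 <1
  x=-1.306: |R|=0.08750 <1
  x=-3.466: |R|=1.26059 >1
  x=-3.051: |R|=1.07638 >1
Interval (-2.8889, 0).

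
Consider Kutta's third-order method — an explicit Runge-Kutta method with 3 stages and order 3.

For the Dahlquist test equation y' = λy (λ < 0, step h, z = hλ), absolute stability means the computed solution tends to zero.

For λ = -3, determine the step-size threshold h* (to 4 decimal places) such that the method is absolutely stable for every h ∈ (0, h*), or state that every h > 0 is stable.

(-2.5127,0); λ=-3 ⇒ h* = 0.8376.

On y'=λy, z=hλ:
  order 3, 3-stage ⇒ R(z)=1+z+z^2/2+z^3/6
  (e.g. R(-1.73)=-0.09650, |R|=0.09650)

Need |R(x)|<1, x<0.
x=-1.73: |R|=0.0965
|R(-2.23)|=0.5918 |R(-1.92)|=0.2564 |R(-1.13)|=0.2680
Bisect:
  x_lo=-3.3149 |R|=2.8916  x_hi=-0.0921 |R|=0.9120
  mid=-1.70349 |R|=0.07644 →hi
  mid=-2.50920 |R|=0.99418 →hi
  mid=-2.91205 |R|=1.78775 →lo
  mid=-2.71062 |R|=1.35626 →lo
  mid=-2.60991 |R|=1.16705 →lo
  mid=-2.55955 |R|=1.07864 →lo
  mid=-2.53438 |R|=1.03592 →lo
  mid=-2.52179 |R|=1.01493 →lo
  mid=-2.51549 |R|=1.00452 →lo
  ...
  [-2.51293,-2.51274] ⇒ x*=-2.5127
Interval (-2.5127, 0).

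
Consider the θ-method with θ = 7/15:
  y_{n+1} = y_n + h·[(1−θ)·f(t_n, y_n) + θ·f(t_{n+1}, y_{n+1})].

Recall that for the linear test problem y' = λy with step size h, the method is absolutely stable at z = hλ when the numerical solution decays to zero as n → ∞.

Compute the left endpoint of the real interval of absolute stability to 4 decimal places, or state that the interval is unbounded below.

Set f=λy, z=hλ:
  y_{n+1} = y_n + z·[8/15·y_n + 7/15·y_{n+1}] ⇒ (1 − 7/15z)y_{n+1} = (1 + 8/15z)y_n
  Hence R(z) = (1 + 8/15z)/(1 − 7/15z).

Find x<0 with |R(x)|<1.
x=-0.72: |R|=0.4611
R=−1: 1+8/15x = −1+7/15x ⇒ -1/15x=2 ⇒ x=2/(-1/15)=-30.0000
Confirm numerically:
  x=-27.022: |R|=0.98541 <1
  x=-24.986: |R|=0.97360 <1
  x=-24.109: |R|=0.96794 <1
  x=-24.072: |R|=0.96770 <1
  x=-30.517: |R|=1.00226 >1
  x=-30.287: |R|=1.00126 >1
  x=-30.246: |R|=1.00109 >1
Interval (-30.0000, 0).

left endpoint -30.0000.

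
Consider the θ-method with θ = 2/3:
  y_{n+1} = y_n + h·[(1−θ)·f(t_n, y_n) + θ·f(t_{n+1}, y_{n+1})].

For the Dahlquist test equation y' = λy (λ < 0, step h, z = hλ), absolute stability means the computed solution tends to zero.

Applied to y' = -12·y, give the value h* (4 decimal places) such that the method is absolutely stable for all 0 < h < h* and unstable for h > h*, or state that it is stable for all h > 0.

Test eqn y'=λy, z=hλ:
  y_{n+1} = y_n + z·[1/3·y_n + 2/3·y_{n+1}] ⇒ (1 − 2/3z)y_{n+1} = (1 + 1/3z)y_n
  R(z) = (1 + 1/3z)/(1 − 2/3z).

Find x<0 with |R(x)|<1.
x=-1.22: |R|=0.3272
x=-2: |R|=0.1429
x=-10: |R|=0.3043
x=-100: |R|=0.4778
θ=2/3≥1/2 ⇒ |1+1/3x|<|1−2/3x| ∀x<0 ⇒ stable on all of ℝ⁻.

(−∞, 0) — no finite endpoint. Any h>0 works for λ=-12.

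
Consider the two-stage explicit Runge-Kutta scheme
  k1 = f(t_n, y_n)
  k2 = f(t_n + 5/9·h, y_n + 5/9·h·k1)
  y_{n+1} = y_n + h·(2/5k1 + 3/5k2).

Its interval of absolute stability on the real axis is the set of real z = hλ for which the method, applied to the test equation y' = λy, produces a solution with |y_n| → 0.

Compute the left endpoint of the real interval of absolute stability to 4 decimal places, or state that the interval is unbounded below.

Test eqn y'=λy, z=hλ:
  k1=λy_n ⇒ h·k1=z·y_n;  k2=λ(1+5/9z)y_n ⇒ h·k2=z(1+5/9z)y_n
  y_{n+1}/y_n = 1 + 2/5z + 3/5z(1+5/9z) = 1 + z + 1/3z²
  so R(z) = 1 + z + 1/3z².

Solve |R(x)|<1 on ℝ⁻.
x=-1.58: |R|=0.2521
R=1: x+1/3x²=0 ⇒ x=−3=-3.0000; min R=1−1/(4·1/3)=0.2500>−1
Confirm numerically:
  x=-1.911: |R|=0.30631 <1
  x=-1.866: |R|=0.29465 <1
  x=-1.744: |R|=0.26985 <1
  x=-1.397: |R|=0.25354 <1
  x=-3.569: |R|=1.67692 >1
  x=-3.394: |R|=1.44575 >1
  x=-3.034: |R|=1.03439 >1
So |R|<1 on (-3.0000, 0).

left endpoint -3.0000.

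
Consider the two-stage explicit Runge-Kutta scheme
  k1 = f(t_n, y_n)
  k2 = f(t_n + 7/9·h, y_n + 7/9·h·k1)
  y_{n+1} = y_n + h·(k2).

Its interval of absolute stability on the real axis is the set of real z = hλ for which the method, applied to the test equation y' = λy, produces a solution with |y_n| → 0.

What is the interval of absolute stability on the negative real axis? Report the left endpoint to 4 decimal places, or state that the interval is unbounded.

(-1.2857, 0).

On y'=λy, z=hλ:
  k1=λy_n ⇒ h·k1=z·y_n;  k2=λ(1+7/9z)y_n ⇒ h·k2=z(1+7/9z)y_n
  y_{n+1}/y_n = 1 + z(1+7/9z) = 1 + z + 7/9z²
  R(z) = 1 + z + 7/9z².

Boundary: |R(x)|=1, x<0.
x=-1.33: |R|=1.0458
R=1: x+7/9x²=0 ⇒ x=−9/7=-1.2857; min R=1−1/(4·7/9)=0.6786>−1
Confirm numerically:
  x=-1.019: |R|=0.78861 <1
  x=-0.933: |R|=0.74405 <1
  x=-0.548: |R|=0.68557 <1
  x=-1.726: |R|=1.59106 >1
  x=-1.451: |R|=1.18653 >1
  x=-1.408: |R|=1.13392 >1
Interval (-1.2857, 0).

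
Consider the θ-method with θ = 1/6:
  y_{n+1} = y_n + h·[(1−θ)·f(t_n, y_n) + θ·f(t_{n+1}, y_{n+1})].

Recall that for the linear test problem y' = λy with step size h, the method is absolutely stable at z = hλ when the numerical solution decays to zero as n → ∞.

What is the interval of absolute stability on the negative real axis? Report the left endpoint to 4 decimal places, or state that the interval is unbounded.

(-3.0000, 0).

On y'=λy, z=hλ:
  y_{n+1} = y_n + z·[5/6·y_n + 1/6·y_{n+1}] ⇒ (1 − 1/6z)y_{n+1} = (1 + 5/6z)y_n
  Hence R(z) = (1 + 5/6z)/(1 − 1/6z).

Boundary: |R(x)|=1, x<0.
x=-1.31: |R|=0.0752
R=−1: 1+5/6x = −1+1/6x ⇒ -2/3x=2 ⇒ x=2/(-2/3)=-3.0000
Confirm numerically:
  x=-2.476: |R|=0.75271 <1
  x=-2.295: |R|=0.66004 <1
  x=-1.969: |R|=0.48249 <1
  x=-1.849: |R|=0.41343 <1
  x=-3.586: |R|=1.24452 >1
  x=-3.426: |R|=1.18078 >1
  x=-3.319: |R|=1.13692 >1
Interval (-3.0000, 0).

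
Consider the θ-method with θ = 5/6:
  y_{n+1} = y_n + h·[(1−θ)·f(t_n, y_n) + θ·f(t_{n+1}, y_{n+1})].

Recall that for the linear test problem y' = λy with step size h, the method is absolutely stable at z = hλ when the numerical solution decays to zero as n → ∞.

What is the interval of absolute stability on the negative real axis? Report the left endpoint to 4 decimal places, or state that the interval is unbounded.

With y'=λy (z=hλ):
  y_{n+1} = y_n + z·[1/6·y_n + 5/6·y_{n+1}] ⇒ (1 − 5/6z)y_{n+1} = (1 + 1/6z)y_n
  Hence R(z) = (1 + 1/6z)/(1 − 5/6z).

Boundary: |R(x)|=1, x<0.
x=-0.9: |R|=0.4857
x=-2: |R|=0.2500
x=-10: |R|=0.0714
x=-100: |R|=0.1858
θ=5/6≥1/2 ⇒ |1+1/6x|<|1−5/6x| ∀x<0 ⇒ stable on all of ℝ⁻.

(−∞, 0) — no finite endpoint.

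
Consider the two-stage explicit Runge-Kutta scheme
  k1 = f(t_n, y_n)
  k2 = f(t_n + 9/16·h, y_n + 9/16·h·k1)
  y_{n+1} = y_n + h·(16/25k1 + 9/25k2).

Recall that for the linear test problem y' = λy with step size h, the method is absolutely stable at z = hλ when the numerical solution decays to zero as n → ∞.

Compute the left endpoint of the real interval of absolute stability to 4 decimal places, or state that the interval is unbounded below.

Set f=λy, z=hλ:
  k1=λy_n ⇒ h·k1=z·y_n;  k2=λ(1+9/16z)y_n ⇒ h·k2=z(1+9/16z)y_n
  y_{n+1}/y_n = 1 + 16/25z + 9/25z(1+9/16z) = 1 + z + 81/400z²
  ⇒ R(z) = 1 + z + 81/400z².

Solve |R(x)|<1 on ℝ⁻.
x=-1.33: |R|=0.0282
R=1: x+81/400x²=0 ⇒ x=−400/81=-4.9383; min R=1−1/(4·81/400)=-0.2346>−1
Confirm numerically:
  x=-4.385: |R|=0.50872 <1
  x=-3.446: |R|=0.04133 <1
  x=-2.944: |R|=0.18890 <1
  x=-5.298: |R|=1.38593 >1
  x=-5.166: |R|=1.23823 >1
  x=-4.997: |R|=1.05943 >1
Stable set (-4.9383, 0).

left endpoint -4.9383.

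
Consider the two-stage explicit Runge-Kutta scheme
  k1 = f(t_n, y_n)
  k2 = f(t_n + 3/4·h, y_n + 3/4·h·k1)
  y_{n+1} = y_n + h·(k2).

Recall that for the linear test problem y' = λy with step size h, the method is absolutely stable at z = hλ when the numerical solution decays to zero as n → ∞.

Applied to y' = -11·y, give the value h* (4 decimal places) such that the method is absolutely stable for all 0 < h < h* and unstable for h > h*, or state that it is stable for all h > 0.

Test eqn y'=λy, z=hλ:
  k1=λy_n ⇒ h·k1=z·y_n;  k2=λ(1+3/4z)y_n ⇒ h·k2=z(1+3/4z)y_n
  y_{n+1}/y_n = 1 + z(1+3/4z) = 1 + z + 3/4z²
  Hence R(z) = 1 + z + 3/4z².

Need |R(x)|<1, x<0.
x=-0.65: |R|=0.6669
R=1: x+3/4x²=0 ⇒ x=−4/3=-1.3333; min R=1−1/(4·3/4)=0.6667>−1
Confirm numerically:
  x=-1.188: |R|=0.87051 <1
  x=-1.136: |R|=0.83187 <1
  x=-0.549: |R|=0.67705 <1
  x=-1.889: |R|=1.78724 >1
  x=-1.612: |R|=1.33691 >1
  x=-1.422: |R|=1.09456 >1
Stable set (-1.3333, 0).

(-1.3333,0); λ=-11 ⇒ h* = (4/3)/11 = 0.1212.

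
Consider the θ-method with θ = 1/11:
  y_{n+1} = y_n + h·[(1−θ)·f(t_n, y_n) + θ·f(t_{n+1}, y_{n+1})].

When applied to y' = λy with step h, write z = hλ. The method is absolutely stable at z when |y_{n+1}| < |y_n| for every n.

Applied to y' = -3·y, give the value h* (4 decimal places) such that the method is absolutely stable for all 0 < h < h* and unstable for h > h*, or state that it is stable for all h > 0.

(-2.4444,0); λ=-3 ⇒ h* = (22/9)/3 = 0.8148.

Set f=λy, z=hλ:
  y_{n+1} = y_n + z·[10/11·y_n + 1/11·y_{n+1}] ⇒ (1 − 1/11z)y_{n+1} = (1 + 10/11z)y_n
  Hence R(z) = (1 + 10/11z)/(1 − 1/11z).

Find x<0 with |R(x)|<1.
x=-0.55: |R|=0.4762
R=−1: 1+10/11x = −1+1/11x ⇒ -9/11x=2 ⇒ x=2/(-9/11)=-2.4444
Confirm numerically:
  x=-2.200: |R|=0.83333 <1
  x=-1.303: |R|=0.16500 <1
  x=-1.237: |R|=0.11196 <1
  x=-1.143: |R|=0.03541 <1
  x=-3.039: |R|=1.38115 >1
  x=-3.013: |R|=1.36516 >1
  x=-2.483: |R|=1.02574 >1
Interval (-2.4444, 0).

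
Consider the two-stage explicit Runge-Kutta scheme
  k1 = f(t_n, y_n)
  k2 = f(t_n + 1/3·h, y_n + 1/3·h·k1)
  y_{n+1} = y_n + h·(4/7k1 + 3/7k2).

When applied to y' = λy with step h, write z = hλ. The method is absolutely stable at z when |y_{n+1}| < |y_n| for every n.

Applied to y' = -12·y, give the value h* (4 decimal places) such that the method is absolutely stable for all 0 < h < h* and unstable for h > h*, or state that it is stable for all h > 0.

With y'=λy (z=hλ):
  k1=λy_n ⇒ h·k1=z·y_n;  k2=λ(1+1/3z)y_n ⇒ h·k2=z(1+1/3z)y_n
  y_{n+1}/y_n = 1 + 4/7z + 3/7z(1+1/3z) = 1 + z + 1/7z²
  R(z) = 1 + z + 1/7z².

Solve |R(x)|<1 on ℝ⁻.
x=-0.62: |R|=0.4349
R=1: x+1/7x²=0 ⇒ x=−7=-7.0000; min R=1−1/(4·1/7)=-0.7500>−1
Confirm numerically:
  x=-6.703: |R|=0.71560 <1
  x=-6.361: |R|=0.41933 <1
  x=-6.274: |R|=0.34930 <1
  x=-4.766: |R|=0.52103 <1
  x=-7.567: |R|=1.61293 >1
  x=-7.494: |R|=1.52886 >1
  x=-7.064: |R|=1.06459 >1
So |R|<1 on (-7.0000, 0).

(-7.0000,0); λ=-12 ⇒ h* = (7)/12 = 0.5833.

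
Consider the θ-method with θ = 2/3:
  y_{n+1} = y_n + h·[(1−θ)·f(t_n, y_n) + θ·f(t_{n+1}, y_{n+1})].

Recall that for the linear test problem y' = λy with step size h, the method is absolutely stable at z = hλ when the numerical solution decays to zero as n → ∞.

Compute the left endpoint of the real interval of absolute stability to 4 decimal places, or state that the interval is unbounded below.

unbounded; (−∞, 0).

On y'=λy, z=hλ:
  y_{n+1} = y_n + z·[1/3·y_n + 2/3·y_{n+1}] ⇒ (1 − 2/3z)y_{n+1} = (1 + 1/3z)y_n
  Hence R(z) = (1 + 1/3z)/(1 − 2/3z).

Solve |R(x)|<1 on ℝ⁻.
x=-1.48: |R|=0.2550
x=-2: |R|=0.1429
x=-10: |R|=0.3043
x=-100: |R|=0.4778
θ=2/3≥1/2 ⇒ |1+1/3x|<|1−2/3x| ∀x<0 ⇒ interval (−∞,0).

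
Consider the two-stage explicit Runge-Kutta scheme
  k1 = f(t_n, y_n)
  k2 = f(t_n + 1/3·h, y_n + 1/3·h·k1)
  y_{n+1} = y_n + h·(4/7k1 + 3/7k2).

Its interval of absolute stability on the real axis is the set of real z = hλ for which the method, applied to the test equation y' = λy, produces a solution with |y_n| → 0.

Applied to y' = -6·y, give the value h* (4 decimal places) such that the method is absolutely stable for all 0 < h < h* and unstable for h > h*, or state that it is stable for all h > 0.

(-7.0000,0); λ=-6 ⇒ h* = (7)/6 = 1.1667.

Test eqn y'=λy, z=hλ:
  k1=λy_n ⇒ h·k1=z·y_n;  k2=λ(1+1/3z)y_n ⇒ h·k2=z(1+1/3z)y_n
  y_{n+1}/y_n = 1 + 4/7z + 3/7z(1+1/3z) = 1 + z + 1/7z²
  so R(z) = 1 + z + 1/7z².

Need |R(x)|<1, x<0.
x=-1.6: |R|=0.2343
R=1: x+1/7x²=0 ⇒ x=−7=-7.0000; min R=1−1/(4·1/7)=-0.7500>−1
Confirm numerically:
  x=-4.489: |R|=0.61027 <1
  x=-2.981: |R|=0.71152 <1
  x=-2.927: |R|=0.70310 <1
  x=-7.563: |R|=1.60828 >1
  x=-7.527: |R|=1.56668 >1
  x=-7.335: |R|=1.35103 >1
Interval (-7.0000, 0).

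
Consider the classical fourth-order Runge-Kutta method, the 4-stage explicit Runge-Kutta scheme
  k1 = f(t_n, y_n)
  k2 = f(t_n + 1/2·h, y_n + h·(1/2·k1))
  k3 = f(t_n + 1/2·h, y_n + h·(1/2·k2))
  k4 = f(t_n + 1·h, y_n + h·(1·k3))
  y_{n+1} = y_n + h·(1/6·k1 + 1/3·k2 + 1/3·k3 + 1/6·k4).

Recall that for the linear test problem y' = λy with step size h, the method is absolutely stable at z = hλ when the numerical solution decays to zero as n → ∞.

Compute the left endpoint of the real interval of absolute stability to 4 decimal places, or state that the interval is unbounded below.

With y'=λy (z=hλ):
  order 4, 4-stage ⇒ R(z)=1+z+z^2/2+z^3/6+z^4/24
  (e.g. R(-1.14)=0.33325, |R|=0.33325)

Find x<0 with |R(x)|<1.
x=-1.14: |R|=0.3332
|R(-2.92)|=1.2228 |R(-2.31)|=0.4901 |R(-1.86)|=0.2960
Bisect:
  x_lo=-3.6264 |R|=3.2066  x_hi=-0.3146 |R|=0.7301
  mid=-1.97048 |R|=0.32393 →hi
  mid=-2.79844 |R|=1.02000 →lo
  mid=-2.38446 |R|=0.54577 →hi
  mid=-2.59145 |R|=0.74497 →hi
  mid=-2.69494 |R|=0.87211 →hi
  mid=-2.74669 |R|=0.94334 →hi
  mid=-2.77256 |R|=0.98098 →hi
  mid=-2.78550 |R|=1.00031 →lo
  mid=-2.77903 |R|=0.99060 →hi
  mid=-2.78227 |R|=0.99545 →hi
  ...
  [-2.78530,-2.78510] ⇒ x*=-2.7853
Interval (-2.7853, 0).

left endpoint -2.7853.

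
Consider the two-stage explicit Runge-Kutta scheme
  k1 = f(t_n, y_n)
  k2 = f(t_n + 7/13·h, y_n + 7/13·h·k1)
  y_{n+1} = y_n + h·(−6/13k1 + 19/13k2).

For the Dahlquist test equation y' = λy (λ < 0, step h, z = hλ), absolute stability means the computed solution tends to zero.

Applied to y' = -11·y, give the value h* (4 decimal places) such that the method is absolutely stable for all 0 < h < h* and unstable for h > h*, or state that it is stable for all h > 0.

With y'=λy (z=hλ):
  k1=λy_n ⇒ h·k1=z·y_n;  k2=λ(1+7/13z)y_n ⇒ h·k2=z(1+7/13z)y_n
  y_{n+1}/y_n = 1 − 6/13z + 19/13z(1+7/13z) = 1 + z + 133/169z²
  R(z) = 1 + z + 133/169z².

Need |R(x)|<1, x<0.
x=-1.07: |R|=0.8310
R=1: x+133/169x²=0 ⇒ x=−169/133=-1.2707; min R=1−1/(4·133/169)=0.6823>−1
Confirm numerically:
  x=-0.846: |R|=0.71726 <1
  x=-0.839: |R|=0.71497 <1
  x=-0.812: |R|=0.70689 <1
  x=-1.761: |R|=1.67953 >1
  x=-1.478: |R|=1.24115 >1
  x=-1.401: |R|=1.14369 >1
Interval (-1.2707, 0).

(-1.2707,0); λ=-11 ⇒ h* = (169/133)/11 = 0.1155.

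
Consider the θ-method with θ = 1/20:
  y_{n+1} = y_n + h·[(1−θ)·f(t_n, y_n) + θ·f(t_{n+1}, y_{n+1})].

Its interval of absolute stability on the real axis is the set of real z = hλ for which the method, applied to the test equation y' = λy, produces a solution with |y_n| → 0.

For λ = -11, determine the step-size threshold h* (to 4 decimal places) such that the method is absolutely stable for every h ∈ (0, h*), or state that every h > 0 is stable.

(-2.2222,0); λ=-11 ⇒ h* = (20/9)/11 = 0.2020.

Test eqn y'=λy, z=hλ:
  y_{n+1} = y_n + z·[19/20·y_n + 1/20·y_{n+1}] ⇒ (1 − 1/20z)y_{n+1} = (1 + 19/20z)y_n
  Hence R(z) = (1 + 19/20z)/(1 − 1/20z).

Solve |R(x)|<1 on ℝ⁻.
x=-1.12: |R|=0.0606
R=−1: 1+19/20x = −1+1/20x ⇒ -9/10x=2 ⇒ x=2/(-9/10)=-2.2222
Confirm numerically:
  x=-2.016: |R|=0.83140 <1
  x=-1.662: |R|=0.53448 <1
  x=-1.523: |R|=0.41523 <1
  x=-1.283: |R|=0.20566 <1
  x=-2.643: |R|=1.33450 >1
  x=-2.620: |R|=1.31653 >1
  x=-2.293: |R|=1.05715 >1
Stable set (-2.2222, 0).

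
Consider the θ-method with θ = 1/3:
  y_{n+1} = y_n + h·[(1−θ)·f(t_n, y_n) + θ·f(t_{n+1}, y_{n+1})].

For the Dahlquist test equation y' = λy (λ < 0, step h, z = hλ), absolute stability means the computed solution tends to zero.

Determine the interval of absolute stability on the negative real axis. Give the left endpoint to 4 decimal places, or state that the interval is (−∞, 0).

(-6.0000, 0).

Test eqn y'=λy, z=hλ:
  y_{n+1} = y_n + z·[2/3·y_n + 1/3·y_{n+1}] ⇒ (1 − 1/3z)y_{n+1} = (1 + 2/3z)y_n
  so R(z) = (1 + 2/3z)/(1 − 1/3z).

Solve |R(x)|<1 on ℝ⁻.
x=-1.37: |R|=0.0595
R=−1: 1+2/3x = −1+1/3x ⇒ -1/3x=2 ⇒ x=2/(-1/3)=-6.0000
Confirm numerically:
  x=-5.369: |R|=0.92460 <1
  x=-3.915: |R|=0.69848 <1
  x=-3.257: |R|=0.56161 <1
  x=-2.440: |R|=0.34559 <1
  x=-6.474: |R|=1.05003 >1
  x=-6.388: |R|=1.04133 >1
  x=-6.358: |R|=1.03826 >1
So |R|<1 on (-6.0000, 0).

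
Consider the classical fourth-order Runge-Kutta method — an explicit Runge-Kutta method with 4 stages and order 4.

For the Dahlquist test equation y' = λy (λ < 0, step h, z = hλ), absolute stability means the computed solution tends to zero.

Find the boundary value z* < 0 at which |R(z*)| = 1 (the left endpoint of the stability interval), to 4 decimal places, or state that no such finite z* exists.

z* = -2.7853.

Test eqn y'=λy, z=hλ:
  order 4, 4-stage ⇒ R(z)=1+z+z^2/2+z^3/6+z^4/24
  (e.g. R(-1.67)=0.27229, |R|=0.27229)

Need |R(x)|<1, x<0.
x=-1.67: |R|=0.2723
|R(-2.73)|=0.9198 |R(-1.41)|=0.2815 |R(-1.34)|=0.2911
Bisect:
  x_lo=-3.5855 |R|=3.0464  x_hi=-0.0939 |R|=0.9104
  mid=-1.83970 |R|=0.29209 →hi
  mid=-2.71262 |R|=0.89584 →hi
  mid=-3.14907 |R|=1.70205 →lo
  mid=-2.93084 |R|=1.24256 →lo
  mid=-2.82173 |R|=1.05634 →lo
  mid=-2.76717 |R|=0.97302 →hi
  mid=-2.79445 |R|=1.01389 →lo
  mid=-2.78081 |R|=0.99326 →hi
  mid=-2.78763 |R|=1.00353 →lo
  mid=-2.78422 |R|=0.99839 →hi
  ...
  [-2.78550,-2.78529] ⇒ x*=-2.7853
Stable set (-2.7853, 0).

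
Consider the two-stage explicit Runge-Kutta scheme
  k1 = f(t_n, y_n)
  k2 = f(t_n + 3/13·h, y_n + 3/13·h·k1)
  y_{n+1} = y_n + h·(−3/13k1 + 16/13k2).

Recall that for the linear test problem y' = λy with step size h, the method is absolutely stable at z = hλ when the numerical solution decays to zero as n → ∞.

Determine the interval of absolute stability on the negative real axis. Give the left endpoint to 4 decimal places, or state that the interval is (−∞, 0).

(-3.5208, 0).

With y'=λy (z=hλ):
  k1=λy_n ⇒ h·k1=z·y_n;  k2=λ(1+3/13z)y_n ⇒ h·k2=z(1+3/13z)y_n
  y_{n+1}/y_n = 1 − 3/13z + 16/13z(1+3/13z) = 1 + z + 48/169z²
  ⇒ R(z) = 1 + z + 48/169z².

Solve |R(x)|<1 on ℝ⁻.
x=-0.71: |R|=0.4332
R=1: x+48/169x²=0 ⇒ x=−169/48=-3.5208; min R=1−1/(4·48/169)=0.1198>−1
Confirm numerically:
  x=-2.778: |R|=0.41389 <1
  x=-2.429: |R|=0.24675 <1
  x=-1.840: |R|=0.12159 <1
  x=-4.053: |R|=1.61260 >1
  x=-3.633: |R|=1.11574 >1
So |R|<1 on (-3.5208, 0).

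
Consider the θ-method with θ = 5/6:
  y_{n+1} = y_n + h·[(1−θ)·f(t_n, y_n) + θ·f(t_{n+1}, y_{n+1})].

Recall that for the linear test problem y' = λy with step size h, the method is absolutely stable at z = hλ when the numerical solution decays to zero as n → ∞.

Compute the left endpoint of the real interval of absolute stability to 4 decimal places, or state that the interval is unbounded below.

interval (−∞, 0).

With y'=λy (z=hλ):
  y_{n+1} = y_n + z·[1/6·y_n + 5/6·y_{n+1}] ⇒ (1 − 5/6z)y_{n+1} = (1 + 1/6z)y_n
  R(z) = (1 + 1/6z)/(1 − 5/6z).

Solve |R(x)|<1 on ℝ⁻.
x=-0.92: |R|=0.4792
x=-2: |R|=0.2500
x=-10: |R|=0.0714
x=-100: |R|=0.1858
θ=5/6≥1/2 ⇒ |1+1/6x|<|1−5/6x| ∀x<0 ⇒ stable on all of ℝ⁻.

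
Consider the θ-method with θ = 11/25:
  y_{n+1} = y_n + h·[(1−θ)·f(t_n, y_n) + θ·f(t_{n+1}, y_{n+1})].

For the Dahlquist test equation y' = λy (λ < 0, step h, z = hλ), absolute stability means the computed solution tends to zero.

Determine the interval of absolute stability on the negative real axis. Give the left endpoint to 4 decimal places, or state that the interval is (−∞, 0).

Set f=λy, z=hλ:
  y_{n+1} = y_n + z·[14/25·y_n + 11/25·y_{n+1}] ⇒ (1 − 11/25z)y_{n+1} = (1 + 14/25z)y_n
  R(z) = (1 + 14/25z)/(1 − 11/25z).

Boundary: |R(x)|=1, x<0.
x=-1.33: |R|=0.1610
R=−1: 1+14/25x = −1+11/25x ⇒ -3/25x=2 ⇒ x=2/(-3/25)=-16.6667
Confirm numerically:
  x=-15.231: |R|=0.97763 <1
  x=-8.623: |R|=0.79866 <1
  x=-8.251: |R|=0.78190 <1
  x=-17.032: |R|=1.00516 >1
  x=-16.740: |R|=1.00105 >1
  x=-16.703: |R|=1.00052 >1
Interval (-16.6667, 0).

z∈(-16.6667,0).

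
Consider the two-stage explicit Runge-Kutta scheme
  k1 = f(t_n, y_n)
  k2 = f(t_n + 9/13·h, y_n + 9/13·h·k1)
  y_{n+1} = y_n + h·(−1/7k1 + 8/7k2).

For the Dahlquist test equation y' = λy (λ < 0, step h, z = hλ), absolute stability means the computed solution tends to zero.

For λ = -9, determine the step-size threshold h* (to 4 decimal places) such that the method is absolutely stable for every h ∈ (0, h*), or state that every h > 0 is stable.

On y'=λy, z=hλ:
  k1=λy_n ⇒ h·k1=z·y_n;  k2=λ(1+9/13z)y_n ⇒ h·k2=z(1+9/13z)y_n
  y_{n+1}/y_n = 1 − 1/7z + 8/7z(1+9/13z) = 1 + z + 72/91z²
  Hence R(z) = 1 + z + 72/91z².

Find x<0 with |R(x)|<1.
x=-1.16: |R|=0.9047
R=1: x+72/91x²=0 ⇒ x=−91/72=-1.2639; min R=1−1/(4·72/91)=0.6840>−1
Confirm numerically:
  x=-1.136: |R|=0.88505 <1
  x=-0.863: |R|=0.72627 <1
  x=-0.826: |R|=0.71382 <1
  x=-0.506: |R|=0.69658 <1
  x=-1.663: |R|=1.52514 >1
  x=-1.581: |R|=1.39667 >1
  x=-1.303: |R|=1.04032 >1
So |R|<1 on (-1.2639, 0).

(-1.2639,0); λ=-9 ⇒ h* = (91/72)/9 = 0.1404.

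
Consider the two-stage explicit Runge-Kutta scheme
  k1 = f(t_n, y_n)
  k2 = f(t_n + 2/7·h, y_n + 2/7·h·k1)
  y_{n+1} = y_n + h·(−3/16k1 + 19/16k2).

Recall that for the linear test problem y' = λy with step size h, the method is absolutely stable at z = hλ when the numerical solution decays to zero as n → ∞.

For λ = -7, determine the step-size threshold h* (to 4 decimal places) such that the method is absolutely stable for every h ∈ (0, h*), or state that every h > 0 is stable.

Set f=λy, z=hλ:
  k1=λy_n ⇒ h·k1=z·y_n;  k2=λ(1+2/7z)y_n ⇒ h·k2=z(1+2/7z)y_n
  y_{n+1}/y_n = 1 − 3/16z + 19/16z(1+2/7z) = 1 + z + 19/56z²
  so R(z) = 1 + z + 19/56z².

Need |R(x)|<1, x<0.
x=-1.32: |R|=0.2712
R=1: x+19/56x²=0 ⇒ x=−56/19=-2.9474; min R=1−1/(4·19/56)=0.2632>−1
Confirm numerically:
  x=-2.446: |R|=0.58392 <1
  x=-2.157: |R|=0.42158 <1
  x=-1.615: |R|=0.26993 <1
  x=-3.457: |R|=1.59775 >1
  x=-3.222: |R|=1.30022 >1
Stable set (-2.9474, 0).

(-2.9474,0); λ=-7 ⇒ h* = (56/19)/7 = 0.4211.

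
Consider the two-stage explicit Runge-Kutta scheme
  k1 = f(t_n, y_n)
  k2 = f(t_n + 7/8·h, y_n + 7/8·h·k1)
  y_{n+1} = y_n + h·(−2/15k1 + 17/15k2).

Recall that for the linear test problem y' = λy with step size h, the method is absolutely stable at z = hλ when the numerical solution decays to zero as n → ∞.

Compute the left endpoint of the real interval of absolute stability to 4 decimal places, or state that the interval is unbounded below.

z* = -1.0084.

Test eqn y'=λy, z=hλ:
  k1=λy_n ⇒ h·k1=z·y_n;  k2=λ(1+7/8z)y_n ⇒ h·k2=z(1+7/8z)y_n
  y_{n+1}/y_n = 1 − 2/15z + 17/15z(1+7/8z) = 1 + z + 119/120z²
  R(z) = 1 + z + 119/120z².

Need |R(x)|<1, x<0.
x=-0.51: |R|=0.7479
R=1: x+119/120x²=0 ⇒ x=−120/119=-1.0084; min R=1−1/(4·119/120)=0.7479>−1
Confirm numerically:
  x=-0.868: |R|=0.87915 <1
  x=-0.692: |R|=0.78287 <1
  x=-0.588: |R|=0.75486 <1
  x=-0.513: |R|=0.74798 <1
  x=-1.558: |R|=1.84914 >1
  x=-1.182: |R|=1.20348 >1
Interval (-1.0084, 0).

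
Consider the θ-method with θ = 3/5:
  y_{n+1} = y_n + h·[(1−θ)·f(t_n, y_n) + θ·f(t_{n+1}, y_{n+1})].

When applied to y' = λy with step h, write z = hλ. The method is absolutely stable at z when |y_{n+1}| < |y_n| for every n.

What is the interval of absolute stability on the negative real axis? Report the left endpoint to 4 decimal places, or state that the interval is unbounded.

Test eqn y'=λy, z=hλ:
  y_{n+1} = y_n + z·[2/5·y_n + 3/5·y_{n+1}] ⇒ (1 − 3/5z)y_{n+1} = (1 + 2/5z)y_n
  R(z) = (1 + 2/5z)/(1 − 3/5z).

Solve |R(x)|<1 on ℝ⁻.
x=-1.27: |R|=0.2792
x=-2: |R|=0.0909
x=-10: |R|=0.4286
x=-100: |R|=0.6393
θ=3/5≥1/2 ⇒ |1+2/5x|<|1−3/5x| ∀x<0 ⇒ stable on all of ℝ⁻.

(−∞, 0) — no finite endpoint.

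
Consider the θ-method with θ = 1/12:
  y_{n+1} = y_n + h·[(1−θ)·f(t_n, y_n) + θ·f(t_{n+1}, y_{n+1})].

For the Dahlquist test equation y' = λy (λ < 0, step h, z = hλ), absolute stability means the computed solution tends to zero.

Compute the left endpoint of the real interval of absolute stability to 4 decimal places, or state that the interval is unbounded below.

z* = -2.4000.

On y'=λy, z=hλ:
  y_{n+1} = y_n + z·[11/12·y_n + 1/12·y_{n+1}] ⇒ (1 − 1/12z)y_{n+1} = (1 + 11/12z)y_n
  Hence R(z) = (1 + 11/12z)/(1 − 1/12z).

Find x<0 with |R(x)|<1.
x=-0.42: |R|=0.5942
R=−1: 1+11/12x = −1+1/12x ⇒ -5/6x=2 ⇒ x=2/(-5/6)=-2.4000
Confirm numerically:
  x=-2.261: |R|=0.90253 <1
  x=-1.647: |R|=0.44823 <1
  x=-1.454: |R|=0.29686 <1
  x=-2.958: |R|=1.37304 >1
  x=-2.486: |R|=1.05937 >1
Interval (-2.4000, 0).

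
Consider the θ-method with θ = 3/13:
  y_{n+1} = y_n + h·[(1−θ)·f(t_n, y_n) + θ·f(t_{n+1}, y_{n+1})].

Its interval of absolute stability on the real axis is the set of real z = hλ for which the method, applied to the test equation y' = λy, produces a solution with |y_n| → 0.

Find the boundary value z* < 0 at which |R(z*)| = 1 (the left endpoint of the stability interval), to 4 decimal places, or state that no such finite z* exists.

z* = -3.7143.

On y'=λy, z=hλ:
  y_{n+1} = y_n + z·[10/13·y_n + 3/13·y_{n+1}] ⇒ (1 − 3/13z)y_{n+1} = (1 + 10/13z)y_n
  so R(z) = (1 + 10/13z)/(1 − 3/13z).

Solve |R(x)|<1 on ℝ⁻.
x=-0.49: |R|=0.5598
R=−1: 1+10/13x = −1+3/13x ⇒ -7/13x=2 ⇒ x=2/(-7/13)=-3.7143
Confirm numerically:
  x=-3.307: |R|=0.87562 <1
  x=-2.713: |R|=0.66843 <1
  x=-2.624: |R|=0.63434 <1
  x=-1.903: |R|=0.32230 <1
  x=-4.150: |R|=1.11984 >1
  x=-3.780: |R|=1.01890 >1
So |R|<1 on (-3.7143, 0).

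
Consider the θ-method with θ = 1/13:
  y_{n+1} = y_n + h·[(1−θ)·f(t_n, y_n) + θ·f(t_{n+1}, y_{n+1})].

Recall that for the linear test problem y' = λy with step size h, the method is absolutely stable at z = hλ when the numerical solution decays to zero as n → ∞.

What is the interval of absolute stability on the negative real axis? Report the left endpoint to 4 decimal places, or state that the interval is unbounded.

On y'=λy, z=hλ:
  y_{n+1} = y_n + z·[12/13·y_n + 1/13·y_{n+1}] ⇒ (1 − 1/13z)y_{n+1} = (1 + 12/13z)y_n
  ⇒ R(z) = (1 + 12/13z)/(1 − 1/13z).

Solve |R(x)|<1 on ℝ⁻.
x=-1.35: |R|=0.2230
R=−1: 1+12/13x = −1+1/13x ⇒ -11/13x=2 ⇒ x=2/(-11/13)=-2.3636
Confirm numerically:
  x=-2.223: |R|=0.89838 <1
  x=-1.680: |R|=0.48774 <1
  x=-1.504: |R|=0.34804 <1
  x=-2.570: |R|=1.14579 >1
  x=-2.556: |R|=1.13602 >1
Stable set (-2.3636, 0).

z∈(-2.3636,0).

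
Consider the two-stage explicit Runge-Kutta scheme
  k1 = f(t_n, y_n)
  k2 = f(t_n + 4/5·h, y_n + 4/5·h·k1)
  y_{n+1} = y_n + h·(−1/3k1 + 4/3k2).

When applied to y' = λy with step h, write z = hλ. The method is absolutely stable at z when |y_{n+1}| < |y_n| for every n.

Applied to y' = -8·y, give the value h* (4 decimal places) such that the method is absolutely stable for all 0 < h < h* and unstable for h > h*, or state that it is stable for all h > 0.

On y'=λy, z=hλ:
  k1=λy_n ⇒ h·k1=z·y_n;  k2=λ(1+4/5z)y_n ⇒ h·k2=z(1+4/5z)y_n
  y_{n+1}/y_n = 1 − 1/3z + 4/3z(1+4/5z) = 1 + z + 16/15z²
  R(z) = 1 + z + 16/15z².

Need |R(x)|<1, x<0.
x=-0.44: |R|=0.7665
R=1: x+16/15x²=0 ⇒ x=−15/16=-0.9375; min R=1−1/(4·16/15)=0.7656>−1
Confirm numerically:
  x=-0.915: |R|=0.97804 <1
  x=-0.886: |R|=0.95133 <1
  x=-0.798: |R|=0.88126 <1
  x=-0.754: |R|=0.85242 <1
  x=-1.508: |R|=1.91767 >1
  x=-1.188: |R|=1.31743 >1
  x=-1.008: |R|=1.07580 >1
So |R|<1 on (-0.9375, 0).

(-0.9375,0); λ=-8 ⇒ h* = (15/16)/8 = 0.1172.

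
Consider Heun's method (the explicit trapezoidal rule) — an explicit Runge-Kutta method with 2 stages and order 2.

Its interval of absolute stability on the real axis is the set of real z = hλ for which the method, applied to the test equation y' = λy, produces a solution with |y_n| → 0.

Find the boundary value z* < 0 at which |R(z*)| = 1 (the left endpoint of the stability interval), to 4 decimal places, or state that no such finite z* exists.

z* = -2.0000.

With y'=λy (z=hλ):
  order 2, 2-stage ⇒ R(z)=1+z+z^2/2
  (e.g. R(-1.08)=0.50320, |R|=0.50320)

Find x<0 with |R(x)|<1.
x=-1.08: |R|=0.5032
|R(-1.97)|=0.9704 |R(-1.7)|=0.7450 |R(-1.38)|=0.5722
Bisect:
  x_lo=-2.4022 |R|=1.4830  x_hi=-0.3508 |R|=0.7108
  mid=-1.37646 |R|=0.57086 →hi
  mid=-1.88931 |R|=0.89543 →hi
  mid=-2.14573 |R|=1.15635 →lo
  mid=-2.01752 |R|=1.01767 →lo
  mid=-1.95341 |R|=0.95450 →hi
  mid=-1.98547 |R|=0.98557 →hi
  mid=-2.00149 |R|=1.00150 →lo
  mid=-1.99348 |R|=0.99350 →hi
  mid=-1.99749 |R|=0.99749 →hi
  mid=-1.99949 |R|=0.99949 →hi
  ...
  [-2.00012,-1.99999] ⇒ x*=-2.0000
Stable set (-2.0000, 0).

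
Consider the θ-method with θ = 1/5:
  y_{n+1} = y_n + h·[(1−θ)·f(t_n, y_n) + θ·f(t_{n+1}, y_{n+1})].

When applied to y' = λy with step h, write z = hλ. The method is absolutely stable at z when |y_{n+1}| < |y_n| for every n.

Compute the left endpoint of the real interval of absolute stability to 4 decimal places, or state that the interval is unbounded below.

With y'=λy (z=hλ):
  y_{n+1} = y_n + z·[4/5·y_n + 1/5·y_{n+1}] ⇒ (1 − 1/5z)y_{n+1} = (1 + 4/5z)y_n
  so R(z) = (1 + 4/5z)/(1 − 1/5z).

Solve |R(x)|<1 on ℝ⁻.
x=-0.6: |R|=0.4643
R=−1: 1+4/5x = −1+1/5x ⇒ -3/5x=2 ⇒ x=2/(-3/5)=-3.3333
Confirm numerically:
  x=-3.196: |R|=0.94973 <1
  x=-2.517: |R|=0.67421 <1
  x=-2.431: |R|=0.63572 <1
  x=-1.395: |R|=0.09070 <1
  x=-3.857: |R|=1.17737 >1
  x=-3.615: |R|=1.09808 >1
Interval (-3.3333, 0).

left endpoint -3.3333.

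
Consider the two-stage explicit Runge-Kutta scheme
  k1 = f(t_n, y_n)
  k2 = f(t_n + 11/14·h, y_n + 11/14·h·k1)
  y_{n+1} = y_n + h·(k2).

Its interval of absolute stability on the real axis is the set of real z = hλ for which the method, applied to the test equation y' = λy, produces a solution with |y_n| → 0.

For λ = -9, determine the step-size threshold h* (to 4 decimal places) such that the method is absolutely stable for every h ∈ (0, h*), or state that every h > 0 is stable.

(-1.2727,0); λ=-9 ⇒ h* = (14/11)/9 = 0.1414.

On y'=λy, z=hλ:
  k1=λy_n ⇒ h·k1=z·y_n;  k2=λ(1+11/14z)y_n ⇒ h·k2=z(1+11/14z)y_n
  y_{n+1}/y_n = 1 + z(1+11/14z) = 1 + z + 11/14z²
  ⇒ R(z) = 1 + z + 11/14z².

Boundary: |R(x)|=1, x<0.
x=-0.66: |R|=0.6823
R=1: x+11/14x²=0 ⇒ x=−14/11=-1.2727; min R=1−1/(4·11/14)=0.6818>−1
Confirm numerically:
  x=-1.218: |R|=0.94763 <1
  x=-1.179: |R|=0.91318 <1
  x=-1.125: |R|=0.86942 <1
  x=-0.772: |R|=0.69627 <1
  x=-1.582: |R|=1.38443 >1
  x=-1.569: |R|=1.36524 >1
  x=-1.455: |R|=1.20838 >1
Interval (-1.2727, 0).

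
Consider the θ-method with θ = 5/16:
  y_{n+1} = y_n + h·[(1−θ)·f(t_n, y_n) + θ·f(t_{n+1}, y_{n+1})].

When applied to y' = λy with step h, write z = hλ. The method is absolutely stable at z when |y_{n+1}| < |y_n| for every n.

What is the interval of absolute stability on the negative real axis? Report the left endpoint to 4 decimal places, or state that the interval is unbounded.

z∈(-5.3333,0).

Test eqn y'=λy, z=hλ:
  y_{n+1} = y_n + z·[11/16·y_n + 5/16·y_{n+1}] ⇒ (1 − 5/16z)y_{n+1} = (1 + 11/16z)y_n
  so R(z) = (1 + 11/16z)/(1 − 5/16z).

Find x<0 with |R(x)|<1.
x=-1.5: |R|=0.0213
R=−1: 1+11/16x = −1+5/16x ⇒ -3/8x=2 ⇒ x=2/(-3/8)=-5.3333
Confirm numerically:
  x=-4.389: |R|=0.85068 <1
  x=-3.859: |R|=0.74937 <1
  x=-2.458: |R|=0.39017 <1
  x=-2.435: |R|=0.38279 <1
  x=-5.628: |R|=1.04005 >1
  x=-5.621: |R|=1.03913 >1
So |R|<1 on (-5.3333, 0).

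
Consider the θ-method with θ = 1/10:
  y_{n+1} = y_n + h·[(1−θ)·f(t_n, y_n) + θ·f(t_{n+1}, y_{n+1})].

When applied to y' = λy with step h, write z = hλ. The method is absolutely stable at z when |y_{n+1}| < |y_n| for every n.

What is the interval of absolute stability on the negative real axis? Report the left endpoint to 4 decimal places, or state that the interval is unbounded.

On y'=λy, z=hλ:
  y_{n+1} = y_n + z·[9/10·y_n + 1/10·y_{n+1}] ⇒ (1 − 1/10z)y_{n+1} = (1 + 9/10z)y_n
  R(z) = (1 + 9/10z)/(1 − 1/10z).

Solve |R(x)|<1 on ℝ⁻.
x=-0.87: |R|=0.1996
R=−1: 1+9/10x = −1+1/10x ⇒ -4/5x=2 ⇒ x=2/(-4/5)=-2.5000
Confirm numerically:
  x=-2.291: |R|=0.86397 <1
  x=-1.878: |R|=0.58107 <1
  x=-1.739: |R|=0.48139 <1
  x=-3.024: |R|=1.32187 >1
  x=-2.841: |R|=1.21244 >1
  x=-2.734: |R|=1.14701 >1
So |R|<1 on (-2.5000, 0).

(-2.5000, 0).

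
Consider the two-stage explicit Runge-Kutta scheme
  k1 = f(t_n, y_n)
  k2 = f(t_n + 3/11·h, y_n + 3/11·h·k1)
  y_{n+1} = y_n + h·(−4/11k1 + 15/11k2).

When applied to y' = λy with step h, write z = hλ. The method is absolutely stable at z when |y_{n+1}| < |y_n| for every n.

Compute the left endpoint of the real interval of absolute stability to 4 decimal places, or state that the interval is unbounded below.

With y'=λy (z=hλ):
  k1=λy_n ⇒ h·k1=z·y_n;  k2=λ(1+3/11z)y_n ⇒ h·k2=z(1+3/11z)y_n
  y_{n+1}/y_n = 1 − 4/11z + 15/11z(1+3/11z) = 1 + z + 45/121z²
  Hence R(z) = 1 + z + 45/121z².

Boundary: |R(x)|=1, x<0.
x=-0.9: |R|=0.4012
R=1: x+45/121x²=0 ⇒ x=−121/45=-2.6889; min R=1−1/(4·45/121)=0.3278>−1
Confirm numerically:
  x=-2.625: |R|=0.93763 <1
  x=-1.798: |R|=0.40428 <1
  x=-1.622: |R|=0.35643 <1
  x=-1.147: |R|=0.34228 <1
  x=-3.128: |R|=1.51082 >1
  x=-2.805: |R|=1.12113 >1
So |R|<1 on (-2.6889, 0).

z* = -2.6889.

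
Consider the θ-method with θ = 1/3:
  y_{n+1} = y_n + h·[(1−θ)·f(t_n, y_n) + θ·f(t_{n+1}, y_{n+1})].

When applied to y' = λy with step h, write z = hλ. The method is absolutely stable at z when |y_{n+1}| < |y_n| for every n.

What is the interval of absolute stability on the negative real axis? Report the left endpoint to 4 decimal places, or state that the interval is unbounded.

(-6.0000, 0).

On y'=λy, z=hλ:
  y_{n+1} = y_n + z·[2/3·y_n + 1/3·y_{n+1}] ⇒ (1 − 1/3z)y_{n+1} = (1 + 2/3z)y_n
  so R(z) = (1 + 2/3z)/(1 − 1/3z).

Need |R(x)|<1, x<0.
x=-0.93: |R|=0.2901
R=−1: 1+2/3x = −1+1/3x ⇒ -1/3x=2 ⇒ x=2/(-1/3)=-6.0000
Confirm numerically:
  x=-4.915: |R|=0.86292 <1
  x=-4.439: |R|=0.79016 <1
  x=-2.456: |R|=0.35044 <1
  x=-6.311: |R|=1.03340 >1
  x=-6.292: |R|=1.03142 >1
Stable set (-6.0000, 0).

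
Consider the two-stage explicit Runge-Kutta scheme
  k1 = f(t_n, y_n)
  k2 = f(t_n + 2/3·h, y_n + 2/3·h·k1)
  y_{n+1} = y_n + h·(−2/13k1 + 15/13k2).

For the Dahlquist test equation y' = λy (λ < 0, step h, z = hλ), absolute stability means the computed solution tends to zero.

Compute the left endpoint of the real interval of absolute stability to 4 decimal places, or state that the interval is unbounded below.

On y'=λy, z=hλ:
  k1=λy_n ⇒ h·k1=z·y_n;  k2=λ(1+2/3z)y_n ⇒ h·k2=z(1+2/3z)y_n
  y_{n+1}/y_n = 1 − 2/13z + 15/13z(1+2/3z) = 1 + z + 10/13z²
  ⇒ R(z) = 1 + z + 10/13z².

Find x<0 with |R(x)|<1.
x=-1.69: |R|=1.5070
R=1: x+10/13x²=0 ⇒ x=−13/10=-1.3000; min R=1−1/(4·10/13)=0.6750>−1
Confirm numerically:
  x=-1.077: |R|=0.81525 <1
  x=-1.019: |R|=0.77974 <1
  x=-0.898: |R|=0.72231 <1
  x=-1.818: |R|=1.72440 >1
  x=-1.665: |R|=1.46748 >1
So |R|<1 on (-1.3000, 0).

z* = -1.3000.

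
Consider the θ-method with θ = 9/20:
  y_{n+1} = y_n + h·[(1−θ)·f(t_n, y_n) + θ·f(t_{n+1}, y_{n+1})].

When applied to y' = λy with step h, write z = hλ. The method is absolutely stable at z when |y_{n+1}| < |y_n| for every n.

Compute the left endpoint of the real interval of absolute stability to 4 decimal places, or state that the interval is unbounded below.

Test eqn y'=λy, z=hλ:
  y_{n+1} = y_n + z·[11/20·y_n + 9/20·y_{n+1}] ⇒ (1 − 9/20z)y_{n+1} = (1 + 11/20z)y_n
  ⇒ R(z) = (1 + 11/20z)/(1 − 9/20z).

Boundary: |R(x)|=1, x<0.
x=-1.2: |R|=0.2208
R=−1: 1+11/20x = −1+9/20x ⇒ -1/10x=2 ⇒ x=2/(-1/10)=-20.0000
Confirm numerically:
  x=-14.378: |R|=0.92474 <1
  x=-12.913: |R|=0.89595 <1
  x=-10.405: |R|=0.83114 <1
  x=-9.300: |R|=0.79364 <1
  x=-20.577: |R|=1.00562 >1
  x=-20.393: |R|=1.00386 >1
  x=-20.207: |R|=1.00205 >1
So |R|<1 on (-20.0000, 0).

z* = -20.0000.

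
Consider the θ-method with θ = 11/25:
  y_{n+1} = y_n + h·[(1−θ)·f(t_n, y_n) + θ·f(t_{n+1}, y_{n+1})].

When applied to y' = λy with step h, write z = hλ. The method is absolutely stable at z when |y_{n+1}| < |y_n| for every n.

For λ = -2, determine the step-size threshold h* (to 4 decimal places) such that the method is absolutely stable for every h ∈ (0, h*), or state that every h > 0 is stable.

Test eqn y'=λy, z=hλ:
  y_{n+1} = y_n + z·[14/25·y_n + 11/25·y_{n+1}] ⇒ (1 − 11/25z)y_{n+1} = (1 + 14/25z)y_n
  ⇒ R(z) = (1 + 14/25z)/(1 − 11/25z).

Solve |R(x)|<1 on ℝ⁻.
x=-1.76: |R|=0.0081
R=−1: 1+14/25x = −1+11/25x ⇒ -3/25x=2 ⇒ x=2/(-3/25)=-16.6667
Confirm numerically:
  x=-11.617: |R|=0.90085 <1
  x=-10.003: |R|=0.85195 <1
  x=-7.242: |R|=0.72985 <1
  x=-6.875: |R|=0.70807 <1
  x=-17.083: |R|=1.00587 >1
  x=-16.750: |R|=1.00119 >1
Interval (-16.6667, 0).

(-16.6667,0); λ=-2 ⇒ h* = (50/3)/2 = 8.3333.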